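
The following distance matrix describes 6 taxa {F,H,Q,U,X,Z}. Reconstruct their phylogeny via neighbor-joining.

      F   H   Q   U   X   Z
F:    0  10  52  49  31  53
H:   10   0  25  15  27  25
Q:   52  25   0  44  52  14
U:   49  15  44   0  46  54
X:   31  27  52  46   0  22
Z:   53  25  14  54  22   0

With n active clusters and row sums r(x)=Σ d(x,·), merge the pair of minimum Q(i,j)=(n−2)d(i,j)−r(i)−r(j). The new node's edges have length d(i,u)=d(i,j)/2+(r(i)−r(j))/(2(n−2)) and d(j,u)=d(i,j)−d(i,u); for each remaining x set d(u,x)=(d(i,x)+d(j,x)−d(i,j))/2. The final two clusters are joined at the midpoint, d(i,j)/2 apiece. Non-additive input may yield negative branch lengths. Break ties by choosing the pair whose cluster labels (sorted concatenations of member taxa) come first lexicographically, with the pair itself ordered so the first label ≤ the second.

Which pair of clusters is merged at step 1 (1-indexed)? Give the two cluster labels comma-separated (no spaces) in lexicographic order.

Q,Z

step 1: merge (Q,Z) at d=14, Q=-299; branch lengths Q→75/8, Z→37/8; new cluster QZ
  updated: d(F,QZ)=91/2, d(H,QZ)=18, d(QZ,U)=42, d(QZ,X)=30
step 2: merge (QZ,X) at d=30, Q=-359/2; branch lengths QZ→61/4, X→59/4; new cluster QXZ
  updated: d(F,QXZ)=93/4, d(H,QXZ)=15/2, d(QXZ,U)=29
step 3: merge (F,QXZ) at d=93/4, Q=-191/2; branch lengths F→69/4, QXZ→6; new cluster FQXZ
  updated: d(FQXZ,H)=-23/8, d(FQXZ,U)=219/8
step 4: merge (FQXZ,H) at d=-23/8, Q=-79/2; branch lengths FQXZ→19/4, H→-61/8; new cluster FHQXZ
  updated: d(FHQXZ,U)=181/8
step 5: merge (FHQXZ,U) at d=181/8; branch lengths FHQXZ→181/16, U→181/16; new cluster FHQUXZ
final tree: (((F:69/4,((Q:75/8,Z:37/8):61/4,X:59/4):6):19/4,H:-61/8):181/16,U:181/16)
total length: 87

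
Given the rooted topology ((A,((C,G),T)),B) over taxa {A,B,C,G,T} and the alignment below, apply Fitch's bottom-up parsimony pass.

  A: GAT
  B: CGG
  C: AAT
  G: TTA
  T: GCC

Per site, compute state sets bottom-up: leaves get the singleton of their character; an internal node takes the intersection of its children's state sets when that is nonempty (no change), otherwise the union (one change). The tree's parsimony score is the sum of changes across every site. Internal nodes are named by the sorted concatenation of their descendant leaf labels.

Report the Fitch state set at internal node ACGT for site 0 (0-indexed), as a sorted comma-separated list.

site 0, node CG: C={A} ∪ G={T} → {A,T} (+1)
site 0, node CGT: CG={A,T} ∪ T={G} → {A,G,T} (+1)
site 0, node ACGT: A={G} ∩ CGT={A,G,T} → {G} (+0)
site 0, node ABCGT: ACGT={G} ∪ B={C} → {C,G} (+1)
site 1, node CG: C={A} ∪ G={T} → {A,T} (+1)
site 1, node CGT: CG={A,T} ∪ T={C} → {A,C,T} (+1)
site 1, node ACGT: A={A} ∩ CGT={A,C,T} → {A} (+0)
site 1, node ABCGT: ACGT={A} ∪ B={G} → {A,G} (+1)
site 2, node CG: C={T} ∪ G={A} → {A,T} (+1)
site 2, node CGT: CG={A,T} ∪ T={C} → {A,C,T} (+1)
site 2, node ACGT: A={T} ∩ CGT={A,C,T} → {T} (+0)
site 2, node ABCGT: ACGT={T} ∪ B={G} → {G,T} (+1)
per-site changes: [3, 3, 3]; total = 9

G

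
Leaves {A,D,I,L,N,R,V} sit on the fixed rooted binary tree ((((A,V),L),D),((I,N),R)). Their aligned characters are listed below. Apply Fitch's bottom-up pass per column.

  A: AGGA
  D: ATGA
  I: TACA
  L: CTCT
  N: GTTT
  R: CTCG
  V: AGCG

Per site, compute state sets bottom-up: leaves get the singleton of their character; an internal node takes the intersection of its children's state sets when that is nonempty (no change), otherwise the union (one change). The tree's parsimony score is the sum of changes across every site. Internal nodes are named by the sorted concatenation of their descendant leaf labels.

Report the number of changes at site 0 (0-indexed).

4

site 0, node AV: A={A} ∩ V={A} → {A} (+0)
site 0, node ALV: AV={A} ∪ L={C} → {A,C} (+1)
site 0, node ADLV: ALV={A,C} ∩ D={A} → {A} (+0)
site 0, node IN: I={T} ∪ N={G} → {G,T} (+1)
site 0, node INR: IN={G,T} ∪ R={C} → {C,G,T} (+1)
site 0, node ADILNRV: ADLV={A} ∪ INR={C,G,T} → {A,C,G,T} (+1)
site 1, node AV: A={G} ∩ V={G} → {G} (+0)
site 1, node ALV: AV={G} ∪ L={T} → {G,T} (+1)
site 1, node ADLV: ALV={G,T} ∩ D={T} → {T} (+0)
site 1, node IN: I={A} ∪ N={T} → {A,T} (+1)
site 1, node INR: IN={A,T} ∩ R={T} → {T} (+0)
site 1, node ADILNRV: ADLV={T} ∩ INR={T} → {T} (+0)
site 2, node AV: A={G} ∪ V={C} → {C,G} (+1)
site 2, node ALV: AV={C,G} ∩ L={C} → {C} (+0)
site 2, node ADLV: ALV={C} ∪ D={G} → {C,G} (+1)
site 2, node IN: I={C} ∪ N={T} → {C,T} (+1)
site 2, node INR: IN={C,T} ∩ R={C} → {C} (+0)
site 2, node ADILNRV: ADLV={C,G} ∩ INR={C} → {C} (+0)
site 3, node AV: A={A} ∪ V={G} → {A,G} (+1)
site 3, node ALV: AV={A,G} ∪ L={T} → {A,G,T} (+1)
site 3, node ADLV: ALV={A,G,T} ∩ D={A} → {A} (+0)
site 3, node IN: I={A} ∪ N={T} → {A,T} (+1)
site 3, node INR: IN={A,T} ∪ R={G} → {A,G,T} (+1)
site 3, node ADILNRV: ADLV={A} ∩ INR={A,G,T} → {A} (+0)
per-site changes: [4, 2, 3, 4]; total = 13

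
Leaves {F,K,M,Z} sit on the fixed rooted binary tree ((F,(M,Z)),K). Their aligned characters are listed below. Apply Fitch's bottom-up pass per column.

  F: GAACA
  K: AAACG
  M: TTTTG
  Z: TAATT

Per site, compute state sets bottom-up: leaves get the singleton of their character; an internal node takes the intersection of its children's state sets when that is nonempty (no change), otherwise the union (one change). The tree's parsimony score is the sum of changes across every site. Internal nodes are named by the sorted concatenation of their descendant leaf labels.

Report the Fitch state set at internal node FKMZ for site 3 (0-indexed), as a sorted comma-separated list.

MZ@0: {T} ∩ {T} = {T} (intersection, +0)
FMZ@0: {G} ∪ {T} = {G,T} (union, +1)
FKMZ@0: {G,T} ∪ {A} = {A,G,T} (union, +1)
MZ@1: {T} ∪ {A} = {A,T} (union, +1)
FMZ@1: {A} ∩ {A,T} = {A} (intersection, +0)
FKMZ@1: {A} ∩ {A} = {A} (intersection, +0)
MZ@2: {T} ∪ {A} = {A,T} (union, +1)
FMZ@2: {A} ∩ {A,T} = {A} (intersection, +0)
FKMZ@2: {A} ∩ {A} = {A} (intersection, +0)
MZ@3: {T} ∩ {T} = {T} (intersection, +0)
FMZ@3: {C} ∪ {T} = {C,T} (union, +1)
FKMZ@3: {C,T} ∩ {C} = {C} (intersection, +0)
MZ@4: {G} ∪ {T} = {G,T} (union, +1)
FMZ@4: {A} ∪ {G,T} = {A,G,T} (union, +1)
FKMZ@4: {A,G,T} ∩ {G} = {G} (intersection, +0)
per-site changes: [2, 1, 1, 1, 2]; total = 7

C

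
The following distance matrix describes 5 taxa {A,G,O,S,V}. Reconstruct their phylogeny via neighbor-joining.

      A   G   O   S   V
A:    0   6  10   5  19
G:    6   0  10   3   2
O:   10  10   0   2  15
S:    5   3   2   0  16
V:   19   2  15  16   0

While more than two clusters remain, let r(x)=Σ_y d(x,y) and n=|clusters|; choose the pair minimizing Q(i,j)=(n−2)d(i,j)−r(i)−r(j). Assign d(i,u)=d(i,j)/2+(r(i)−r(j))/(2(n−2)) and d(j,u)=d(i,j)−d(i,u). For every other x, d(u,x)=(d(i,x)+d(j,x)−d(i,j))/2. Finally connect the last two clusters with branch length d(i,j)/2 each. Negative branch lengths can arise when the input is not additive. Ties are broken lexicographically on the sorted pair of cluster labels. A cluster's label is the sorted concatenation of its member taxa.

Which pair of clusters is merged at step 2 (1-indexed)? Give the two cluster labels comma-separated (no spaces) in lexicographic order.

step 1: merge (G,V) at d=2, Q=-67; branch lengths G→-25/6, V→37/6; new cluster GV
  updated: d(A,GV)=23/2, d(GV,O)=23/2, d(GV,S)=17/2
step 2: merge (A,GV) at d=23/2, Q=-35; branch lengths A→9/2, GV→7; new cluster AGV
  updated: d(AGV,O)=5, d(AGV,S)=1
step 3: merge (AGV,O) at d=5, Q=-8; branch lengths AGV→2, O→3; new cluster AGOV
  updated: d(AGOV,S)=-1
step 4: merge (AGOV,S) at d=-1; branch lengths AGOV→-1/2, S→-1/2; new cluster AGOSV
final tree: (((A:9/2,(G:-25/6,V:37/6):7):2,O:3):-1/2,S:-1/2)
total length: 35/2

A,GV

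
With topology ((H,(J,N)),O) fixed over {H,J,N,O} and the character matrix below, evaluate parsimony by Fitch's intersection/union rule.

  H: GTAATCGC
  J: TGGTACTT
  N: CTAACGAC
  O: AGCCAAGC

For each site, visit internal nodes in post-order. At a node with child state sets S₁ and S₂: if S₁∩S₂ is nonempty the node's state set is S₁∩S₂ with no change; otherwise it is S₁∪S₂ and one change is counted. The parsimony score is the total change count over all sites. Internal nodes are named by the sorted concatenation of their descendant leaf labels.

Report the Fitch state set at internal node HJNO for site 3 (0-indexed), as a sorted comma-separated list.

site 0, node JN: J={T} ∪ N={C} → {C,T} (+1)
site 0, node HJN: H={G} ∪ JN={C,T} → {C,G,T} (+1)
site 0, node HJNO: HJN={C,G,T} ∪ O={A} → {A,C,G,T} (+1)
site 1, node JN: J={G} ∪ N={T} → {G,T} (+1)
site 1, node HJN: H={T} ∩ JN={G,T} → {T} (+0)
site 1, node HJNO: HJN={T} ∪ O={G} → {G,T} (+1)
site 2, node JN: J={G} ∪ N={A} → {A,G} (+1)
site 2, node HJN: H={A} ∩ JN={A,G} → {A} (+0)
site 2, node HJNO: HJN={A} ∪ O={C} → {A,C} (+1)
site 3, node JN: J={T} ∪ N={A} → {A,T} (+1)
site 3, node HJN: H={A} ∩ JN={A,T} → {A} (+0)
site 3, node HJNO: HJN={A} ∪ O={C} → {A,C} (+1)
site 4, node JN: J={A} ∪ N={C} → {A,C} (+1)
site 4, node HJN: H={T} ∪ JN={A,C} → {A,C,T} (+1)
site 4, node HJNO: HJN={A,C,T} ∩ O={A} → {A} (+0)
site 5, node JN: J={C} ∪ N={G} → {C,G} (+1)
site 5, node HJN: H={C} ∩ JN={C,G} → {C} (+0)
site 5, node HJNO: HJN={C} ∪ O={A} → {A,C} (+1)
site 6, node JN: J={T} ∪ N={A} → {A,T} (+1)
site 6, node HJN: H={G} ∪ JN={A,T} → {A,G,T} (+1)
site 6, node HJNO: HJN={A,G,T} ∩ O={G} → {G} (+0)
site 7, node JN: J={T} ∪ N={C} → {C,T} (+1)
site 7, node HJN: H={C} ∩ JN={C,T} → {C} (+0)
site 7, node HJNO: HJN={C} ∩ O={C} → {C} (+0)
per-site changes: [3, 2, 2, 2, 2, 2, 2, 1]; total = 16

A,C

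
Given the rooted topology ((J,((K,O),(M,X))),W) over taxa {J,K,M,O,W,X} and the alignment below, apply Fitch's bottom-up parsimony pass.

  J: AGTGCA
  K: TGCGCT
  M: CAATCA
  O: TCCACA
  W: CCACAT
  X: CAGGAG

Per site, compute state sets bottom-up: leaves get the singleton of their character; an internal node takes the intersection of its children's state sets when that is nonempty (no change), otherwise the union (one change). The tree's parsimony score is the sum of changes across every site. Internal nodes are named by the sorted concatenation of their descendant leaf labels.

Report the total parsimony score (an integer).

site 0, node KO: K={T} ∩ O={T} → {T} (+0)
site 0, node MX: M={C} ∩ X={C} → {C} (+0)
site 0, node KMOX: KO={T} ∪ MX={C} → {C,T} (+1)
site 0, node JKMOX: J={A} ∪ KMOX={C,T} → {A,C,T} (+1)
site 0, node JKMOWX: JKMOX={A,C,T} ∩ W={C} → {C} (+0)
site 1, node KO: K={G} ∪ O={C} → {C,G} (+1)
site 1, node MX: M={A} ∩ X={A} → {A} (+0)
site 1, node KMOX: KO={C,G} ∪ MX={A} → {A,C,G} (+1)
site 1, node JKMOX: J={G} ∩ KMOX={A,C,G} → {G} (+0)
site 1, node JKMOWX: JKMOX={G} ∪ W={C} → {C,G} (+1)
site 2, node KO: K={C} ∩ O={C} → {C} (+0)
site 2, node MX: M={A} ∪ X={G} → {A,G} (+1)
site 2, node KMOX: KO={C} ∪ MX={A,G} → {A,C,G} (+1)
site 2, node JKMOX: J={T} ∪ KMOX={A,C,G} → {A,C,G,T} (+1)
site 2, node JKMOWX: JKMOX={A,C,G,T} ∩ W={A} → {A} (+0)
site 3, node KO: K={G} ∪ O={A} → {A,G} (+1)
site 3, node MX: M={T} ∪ X={G} → {G,T} (+1)
site 3, node KMOX: KO={A,G} ∩ MX={G,T} → {G} (+0)
site 3, node JKMOX: J={G} ∩ KMOX={G} → {G} (+0)
site 3, node JKMOWX: JKMOX={G} ∪ W={C} → {C,G} (+1)
site 4, node KO: K={C} ∩ O={C} → {C} (+0)
site 4, node MX: M={C} ∪ X={A} → {A,C} (+1)
site 4, node KMOX: KO={C} ∩ MX={A,C} → {C} (+0)
site 4, node JKMOX: J={C} ∩ KMOX={C} → {C} (+0)
site 4, node JKMOWX: JKMOX={C} ∪ W={A} → {A,C} (+1)
site 5, node KO: K={T} ∪ O={A} → {A,T} (+1)
site 5, node MX: M={A} ∪ X={G} → {A,G} (+1)
site 5, node KMOX: KO={A,T} ∩ MX={A,G} → {A} (+0)
site 5, node JKMOX: J={A} ∩ KMOX={A} → {A} (+0)
site 5, node JKMOWX: JKMOX={A} ∪ W={T} → {A,T} (+1)
per-site changes: [2, 3, 3, 3, 2, 3]; total = 16

16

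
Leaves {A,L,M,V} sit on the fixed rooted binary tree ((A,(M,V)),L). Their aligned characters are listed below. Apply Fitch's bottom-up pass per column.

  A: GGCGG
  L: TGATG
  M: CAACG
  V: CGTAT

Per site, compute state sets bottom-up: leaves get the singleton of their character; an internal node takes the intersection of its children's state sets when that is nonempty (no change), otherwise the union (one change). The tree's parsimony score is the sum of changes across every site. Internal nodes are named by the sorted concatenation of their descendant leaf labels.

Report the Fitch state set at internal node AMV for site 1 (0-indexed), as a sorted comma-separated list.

MV@0: {C} ∩ {C} = {C} (intersection, +0)
AMV@0: {G} ∪ {C} = {C,G} (union, +1)
ALMV@0: {C,G} ∪ {T} = {C,G,T} (union, +1)
MV@1: {A} ∪ {G} = {A,G} (union, +1)
AMV@1: {G} ∩ {A,G} = {G} (intersection, +0)
ALMV@1: {G} ∩ {G} = {G} (intersection, +0)
MV@2: {A} ∪ {T} = {A,T} (union, +1)
AMV@2: {C} ∪ {A,T} = {A,C,T} (union, +1)
ALMV@2: {A,C,T} ∩ {A} = {A} (intersection, +0)
MV@3: {C} ∪ {A} = {A,C} (union, +1)
AMV@3: {G} ∪ {A,C} = {A,C,G} (union, +1)
ALMV@3: {A,C,G} ∪ {T} = {A,C,G,T} (union, +1)
MV@4: {G} ∪ {T} = {G,T} (union, +1)
AMV@4: {G} ∩ {G,T} = {G} (intersection, +0)
ALMV@4: {G} ∩ {G} = {G} (intersection, +0)
per-site changes: [2, 1, 2, 3, 1]; total = 9

G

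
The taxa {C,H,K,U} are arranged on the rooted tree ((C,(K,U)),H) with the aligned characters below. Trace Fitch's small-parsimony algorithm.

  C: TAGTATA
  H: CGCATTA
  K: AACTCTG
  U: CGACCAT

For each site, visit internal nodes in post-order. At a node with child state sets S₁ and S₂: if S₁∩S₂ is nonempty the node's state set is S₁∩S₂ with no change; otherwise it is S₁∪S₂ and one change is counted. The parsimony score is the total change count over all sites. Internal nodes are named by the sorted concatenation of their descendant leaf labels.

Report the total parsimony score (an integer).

13

site 0, node KU: K={A} ∪ U={C} → {A,C} (+1)
site 0, node CKU: C={T} ∪ KU={A,C} → {A,C,T} (+1)
site 0, node CHKU: CKU={A,C,T} ∩ H={C} → {C} (+0)
site 1, node KU: K={A} ∪ U={G} → {A,G} (+1)
site 1, node CKU: C={A} ∩ KU={A,G} → {A} (+0)
site 1, node CHKU: CKU={A} ∪ H={G} → {A,G} (+1)
site 2, node KU: K={C} ∪ U={A} → {A,C} (+1)
site 2, node CKU: C={G} ∪ KU={A,C} → {A,C,G} (+1)
site 2, node CHKU: CKU={A,C,G} ∩ H={C} → {C} (+0)
site 3, node KU: K={T} ∪ U={C} → {C,T} (+1)
site 3, node CKU: C={T} ∩ KU={C,T} → {T} (+0)
site 3, node CHKU: CKU={T} ∪ H={A} → {A,T} (+1)
site 4, node KU: K={C} ∩ U={C} → {C} (+0)
site 4, node CKU: C={A} ∪ KU={C} → {A,C} (+1)
site 4, node CHKU: CKU={A,C} ∪ H={T} → {A,C,T} (+1)
site 5, node KU: K={T} ∪ U={A} → {A,T} (+1)
site 5, node CKU: C={T} ∩ KU={A,T} → {T} (+0)
site 5, node CHKU: CKU={T} ∩ H={T} → {T} (+0)
site 6, node KU: K={G} ∪ U={T} → {G,T} (+1)
site 6, node CKU: C={A} ∪ KU={G,T} → {A,G,T} (+1)
site 6, node CHKU: CKU={A,G,T} ∩ H={A} → {A} (+0)
per-site changes: [2, 2, 2, 2, 2, 1, 2]; total = 13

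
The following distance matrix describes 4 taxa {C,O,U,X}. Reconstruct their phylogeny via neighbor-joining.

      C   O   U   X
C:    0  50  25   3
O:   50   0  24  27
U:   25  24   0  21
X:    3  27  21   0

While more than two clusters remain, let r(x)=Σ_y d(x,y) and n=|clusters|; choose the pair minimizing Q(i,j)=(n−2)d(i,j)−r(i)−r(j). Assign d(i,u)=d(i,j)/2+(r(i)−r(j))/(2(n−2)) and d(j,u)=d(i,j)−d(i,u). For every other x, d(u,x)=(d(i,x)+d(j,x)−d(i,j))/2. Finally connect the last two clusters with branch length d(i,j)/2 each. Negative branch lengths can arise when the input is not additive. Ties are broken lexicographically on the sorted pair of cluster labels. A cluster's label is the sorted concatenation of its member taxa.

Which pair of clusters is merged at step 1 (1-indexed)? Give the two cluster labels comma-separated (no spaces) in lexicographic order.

step 1: merge (C,X) at d=3, Q=-123; branch lengths C→33/4, X→-21/4; new cluster CX
  updated: d(CX,O)=37, d(CX,U)=43/2
step 2: merge (CX,O) at d=37, Q=-165/2; branch lengths CX→69/4, O→79/4; new cluster COX
  updated: d(COX,U)=17/4
step 3: merge (COX,U) at d=17/4; branch lengths COX→17/8, U→17/8; new cluster COUX
final tree: (((C:33/4,X:-21/4):69/4,O:79/4):17/8,U:17/8)
total length: 177/4

C,X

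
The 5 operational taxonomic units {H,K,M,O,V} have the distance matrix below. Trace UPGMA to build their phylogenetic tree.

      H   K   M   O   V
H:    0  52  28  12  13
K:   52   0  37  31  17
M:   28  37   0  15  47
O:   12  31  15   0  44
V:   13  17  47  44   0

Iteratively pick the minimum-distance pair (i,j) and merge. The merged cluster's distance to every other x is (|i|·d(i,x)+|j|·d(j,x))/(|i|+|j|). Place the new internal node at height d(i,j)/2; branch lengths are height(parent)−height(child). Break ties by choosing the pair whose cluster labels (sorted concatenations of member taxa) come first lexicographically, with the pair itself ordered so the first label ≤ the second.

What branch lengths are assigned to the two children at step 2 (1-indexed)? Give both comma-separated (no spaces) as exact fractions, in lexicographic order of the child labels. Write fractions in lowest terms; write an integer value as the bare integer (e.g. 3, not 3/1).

step 1: merge (H,O) at d=12; branch lengths H→6, O→6; new cluster HO
  updated: d(HO,K)=83/2, d(HO,M)=43/2, d(HO,V)=57/2
step 2: merge (K,V) at d=17; branch lengths K→17/2, V→17/2; new cluster KV
  updated: d(HO,KV)=35, d(KV,M)=42
step 3: merge (HO,M) at d=43/2; branch lengths HO→19/4, M→43/4; new cluster HMO
  updated: d(HMO,KV)=112/3
step 4: merge (HMO,KV) at d=112/3; branch lengths HMO→95/12, KV→61/6; new cluster HKMOV
final tree: (((H:6,O:6):19/4,M:43/4):95/12,(K:17/2,V:17/2):61/6)
total length: 751/12

17/2,17/2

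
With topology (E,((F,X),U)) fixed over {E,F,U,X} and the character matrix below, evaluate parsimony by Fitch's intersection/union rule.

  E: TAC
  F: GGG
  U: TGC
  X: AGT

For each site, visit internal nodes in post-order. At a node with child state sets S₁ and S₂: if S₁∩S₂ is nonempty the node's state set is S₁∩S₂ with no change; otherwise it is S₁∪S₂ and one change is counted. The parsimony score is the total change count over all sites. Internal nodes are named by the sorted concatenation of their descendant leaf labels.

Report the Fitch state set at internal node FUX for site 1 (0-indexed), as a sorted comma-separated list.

[col 0] FX: children F:{G}, X:{A} ∪→ {A,G}; cost 1
[col 0] FUX: children FX:{A,G}, U:{T} ∪→ {A,G,T}; cost 1
[col 0] EFUX: children E:{T}, FUX:{A,G,T} ∩→ {T}; cost 0
[col 1] FX: children F:{G}, X:{G} ∩→ {G}; cost 0
[col 1] FUX: children FX:{G}, U:{G} ∩→ {G}; cost 0
[col 1] EFUX: children E:{A}, FUX:{G} ∪→ {A,G}; cost 1
[col 2] FX: children F:{G}, X:{T} ∪→ {G,T}; cost 1
[col 2] FUX: children FX:{G,T}, U:{C} ∪→ {C,G,T}; cost 1
[col 2] EFUX: children E:{C}, FUX:{C,G,T} ∩→ {C}; cost 0
per-site changes: [2, 1, 2]; total = 5

G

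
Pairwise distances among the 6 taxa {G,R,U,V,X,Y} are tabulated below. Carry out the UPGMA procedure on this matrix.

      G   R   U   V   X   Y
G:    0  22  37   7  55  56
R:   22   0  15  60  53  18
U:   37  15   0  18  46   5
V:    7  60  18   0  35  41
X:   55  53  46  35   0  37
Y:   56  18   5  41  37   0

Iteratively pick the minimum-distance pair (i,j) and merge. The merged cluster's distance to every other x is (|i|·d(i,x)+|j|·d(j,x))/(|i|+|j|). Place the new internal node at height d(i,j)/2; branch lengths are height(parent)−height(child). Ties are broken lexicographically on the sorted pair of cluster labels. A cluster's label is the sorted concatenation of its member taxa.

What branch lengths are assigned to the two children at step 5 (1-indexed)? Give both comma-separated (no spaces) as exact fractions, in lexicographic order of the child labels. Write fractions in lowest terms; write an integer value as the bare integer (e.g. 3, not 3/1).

iteration 1: select U,Y (d=5); attach at lengths (5/2, 5/2); label the merged cluster UY
  updated: d(G,UY)=93/2, d(R,UY)=33/2, d(UY,V)=59/2, d(UY,X)=83/2
iteration 2: select G,V (d=7); attach at lengths (7/2, 7/2); label the merged cluster GV
  updated: d(GV,R)=41, d(GV,UY)=38, d(GV,X)=45
iteration 3: select R,UY (d=33/2); attach at lengths (33/4, 23/4); label the merged cluster RUY
  updated: d(GV,RUY)=39, d(RUY,X)=136/3
iteration 4: select GV,RUY (d=39); attach at lengths (16, 45/4); label the merged cluster GRUVY
  updated: d(GRUVY,X)=226/5
iteration 5: select GRUVY,X (d=226/5); attach at lengths (31/10, 113/5); label the merged cluster GRUVXY
final tree: (((G:7/2,V:7/2):16,(R:33/4,(U:5/2,Y:5/2):23/4):45/4):31/10,X:113/5)
total length: 1579/20

31/10,113/5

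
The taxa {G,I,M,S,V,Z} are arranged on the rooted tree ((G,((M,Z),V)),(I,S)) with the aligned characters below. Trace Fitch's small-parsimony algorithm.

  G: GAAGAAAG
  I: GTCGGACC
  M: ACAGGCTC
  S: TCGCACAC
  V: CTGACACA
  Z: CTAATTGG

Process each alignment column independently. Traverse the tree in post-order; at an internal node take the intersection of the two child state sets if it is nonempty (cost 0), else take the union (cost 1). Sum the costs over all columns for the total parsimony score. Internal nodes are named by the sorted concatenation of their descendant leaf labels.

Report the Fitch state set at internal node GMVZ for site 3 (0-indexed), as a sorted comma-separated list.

A,G

MZ@0: {A} ∪ {C} = {A,C} (union, +1)
MVZ@0: {A,C} ∩ {C} = {C} (intersection, +0)
GMVZ@0: {G} ∪ {C} = {C,G} (union, +1)
IS@0: {G} ∪ {T} = {G,T} (union, +1)
GIMSVZ@0: {C,G} ∩ {G,T} = {G} (intersection, +0)
MZ@1: {C} ∪ {T} = {C,T} (union, +1)
MVZ@1: {C,T} ∩ {T} = {T} (intersection, +0)
GMVZ@1: {A} ∪ {T} = {A,T} (union, +1)
IS@1: {T} ∪ {C} = {C,T} (union, +1)
GIMSVZ@1: {A,T} ∩ {C,T} = {T} (intersection, +0)
MZ@2: {A} ∩ {A} = {A} (intersection, +0)
MVZ@2: {A} ∪ {G} = {A,G} (union, +1)
GMVZ@2: {A} ∩ {A,G} = {A} (intersection, +0)
IS@2: {C} ∪ {G} = {C,G} (union, +1)
GIMSVZ@2: {A} ∪ {C,G} = {A,C,G} (union, +1)
MZ@3: {G} ∪ {A} = {A,G} (union, +1)
MVZ@3: {A,G} ∩ {A} = {A} (intersection, +0)
GMVZ@3: {G} ∪ {A} = {A,G} (union, +1)
IS@3: {G} ∪ {C} = {C,G} (union, +1)
GIMSVZ@3: {A,G} ∩ {C,G} = {G} (intersection, +0)
MZ@4: {G} ∪ {T} = {G,T} (union, +1)
MVZ@4: {G,T} ∪ {C} = {C,G,T} (union, +1)
GMVZ@4: {A} ∪ {C,G,T} = {A,C,G,T} (union, +1)
IS@4: {G} ∪ {A} = {A,G} (union, +1)
GIMSVZ@4: {A,C,G,T} ∩ {A,G} = {A,G} (intersection, +0)
MZ@5: {C} ∪ {T} = {C,T} (union, +1)
MVZ@5: {C,T} ∪ {A} = {A,C,T} (union, +1)
GMVZ@5: {A} ∩ {A,C,T} = {A} (intersection, +0)
IS@5: {A} ∪ {C} = {A,C} (union, +1)
GIMSVZ@5: {A} ∩ {A,C} = {A} (intersection, +0)
MZ@6: {T} ∪ {G} = {G,T} (union, +1)
MVZ@6: {G,T} ∪ {C} = {C,G,T} (union, +1)
GMVZ@6: {A} ∪ {C,G,T} = {A,C,G,T} (union, +1)
IS@6: {C} ∪ {A} = {A,C} (union, +1)
GIMSVZ@6: {A,C,G,T} ∩ {A,C} = {A,C} (intersection, +0)
MZ@7: {C} ∪ {G} = {C,G} (union, +1)
MVZ@7: {C,G} ∪ {A} = {A,C,G} (union, +1)
GMVZ@7: {G} ∩ {A,C,G} = {G} (intersection, +0)
IS@7: {C} ∩ {C} = {C} (intersection, +0)
GIMSVZ@7: {G} ∪ {C} = {C,G} (union, +1)
per-site changes: [3, 3, 3, 3, 4, 3, 4, 3]; total = 26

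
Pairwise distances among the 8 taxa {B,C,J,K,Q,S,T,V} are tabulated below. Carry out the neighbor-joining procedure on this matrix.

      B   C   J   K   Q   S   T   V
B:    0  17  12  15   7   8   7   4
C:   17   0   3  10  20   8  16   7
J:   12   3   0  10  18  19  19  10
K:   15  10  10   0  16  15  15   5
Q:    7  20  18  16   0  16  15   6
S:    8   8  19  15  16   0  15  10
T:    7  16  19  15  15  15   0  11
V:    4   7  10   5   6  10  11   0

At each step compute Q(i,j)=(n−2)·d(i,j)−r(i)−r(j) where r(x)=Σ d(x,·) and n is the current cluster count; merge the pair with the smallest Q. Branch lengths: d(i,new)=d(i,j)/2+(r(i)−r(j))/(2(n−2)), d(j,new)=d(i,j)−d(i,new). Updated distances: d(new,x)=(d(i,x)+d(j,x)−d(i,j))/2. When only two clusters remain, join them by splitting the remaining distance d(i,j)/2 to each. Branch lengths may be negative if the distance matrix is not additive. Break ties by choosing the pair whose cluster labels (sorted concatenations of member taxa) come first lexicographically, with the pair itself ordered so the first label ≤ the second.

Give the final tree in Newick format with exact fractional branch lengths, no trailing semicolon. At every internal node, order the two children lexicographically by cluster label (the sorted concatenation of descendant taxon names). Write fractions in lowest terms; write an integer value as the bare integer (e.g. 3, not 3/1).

iteration 1: select C,J (d=3, Q=-154); attach at lengths (2/3, 7/3); label the merged cluster CJ
  updated: d(B,CJ)=13, d(CJ,K)=17/2, d(CJ,Q)=35/2, d(CJ,S)=12, d(CJ,T)=16, d(CJ,V)=7
iteration 2: select CJ,K (d=17/2, Q=-106); attach at lengths (21/5, 43/10); label the merged cluster CJK
  updated: d(B,CJK)=39/4, d(CJK,Q)=25/2, d(CJK,S)=37/4, d(CJK,T)=45/4, d(CJK,V)=7/4
iteration 3: select CJK,V (d=7/4, Q=-281/4); attach at lengths (75/32, -19/32); label the merged cluster CJKV
  updated: d(B,CJKV)=6, d(CJKV,Q)=67/8, d(CJKV,S)=35/4, d(CJKV,T)=41/4
iteration 4: select CJKV,S (d=35/4, Q=-439/8); attach at lengths (95/48, 325/48); label the merged cluster CJKSV
  updated: d(B,CJKSV)=21/8, d(CJKSV,Q)=125/16, d(CJKSV,T)=33/4
iteration 5: select B,T (d=7, Q=-263/8); attach at lengths (3/32, 221/32); label the merged cluster BT
  updated: d(BT,CJKSV)=31/16, d(BT,Q)=15/2
iteration 6: select BT,CJKSV (d=31/16, Q=-69/4); attach at lengths (13/16, 9/8); label the merged cluster BCJKSTV
  updated: d(BCJKSTV,Q)=107/16
iteration 7: select BCJKSTV,Q (d=107/16); attach at lengths (107/32, 107/32); label the merged cluster BCJKQSTV
final tree: (((B:3/32,T:221/32):13/16,((((C:2/3,J:7/3):21/5,K:43/10):75/32,V:-19/32):95/48,S:325/48):9/8):107/32,Q:107/32)
total length: 301/8

(((B:3/32,T:221/32):13/16,((((C:2/3,J:7/3):21/5,K:43/10):75/32,V:-19/32):95/48,S:325/48):9/8):107/32,Q:107/32)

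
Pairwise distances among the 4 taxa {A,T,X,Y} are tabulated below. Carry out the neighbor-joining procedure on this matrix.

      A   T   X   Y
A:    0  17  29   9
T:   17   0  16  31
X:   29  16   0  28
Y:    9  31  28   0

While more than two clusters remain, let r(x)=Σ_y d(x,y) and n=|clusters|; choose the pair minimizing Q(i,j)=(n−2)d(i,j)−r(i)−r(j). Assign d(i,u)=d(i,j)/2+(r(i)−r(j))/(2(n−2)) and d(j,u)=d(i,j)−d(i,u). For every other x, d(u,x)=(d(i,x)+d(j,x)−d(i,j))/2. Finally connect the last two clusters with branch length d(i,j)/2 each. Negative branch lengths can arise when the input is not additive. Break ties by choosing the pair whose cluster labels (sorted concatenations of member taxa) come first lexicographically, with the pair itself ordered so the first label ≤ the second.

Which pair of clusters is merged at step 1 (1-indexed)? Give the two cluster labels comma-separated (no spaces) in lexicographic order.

A,Y

1. join A+Y (d=9, Q=-105) ⇒ AY; edges |A|=5/4, |Y|=31/4
  updated: d(AY,T)=39/2, d(AY,X)=24
2. join AY+T (d=39/2, Q=-119/2) ⇒ ATY; edges |AY|=55/4, |T|=23/4
  updated: d(ATY,X)=41/4
3. join ATY+X (d=41/4) ⇒ ATXY; edges |ATY|=41/8, |X|=41/8
final tree: (((A:5/4,Y:31/4):55/4,T:23/4):41/8,X:41/8)
total length: 155/4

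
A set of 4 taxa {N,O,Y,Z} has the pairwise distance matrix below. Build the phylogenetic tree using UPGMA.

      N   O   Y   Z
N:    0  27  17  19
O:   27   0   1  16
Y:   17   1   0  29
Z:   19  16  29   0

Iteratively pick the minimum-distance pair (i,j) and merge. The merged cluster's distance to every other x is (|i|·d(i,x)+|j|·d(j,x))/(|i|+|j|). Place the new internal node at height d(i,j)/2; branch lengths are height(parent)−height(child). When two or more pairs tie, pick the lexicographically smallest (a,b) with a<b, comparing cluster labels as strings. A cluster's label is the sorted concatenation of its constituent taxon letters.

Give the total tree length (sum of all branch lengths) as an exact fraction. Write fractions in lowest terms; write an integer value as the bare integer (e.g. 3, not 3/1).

129/4

step 1: merge (O,Y) at d=1; branch lengths O→1/2, Y→1/2; new cluster OY
  updated: d(N,OY)=22, d(OY,Z)=45/2
step 2: merge (N,Z) at d=19; branch lengths N→19/2, Z→19/2; new cluster NZ
  updated: d(NZ,OY)=89/4
step 3: merge (NZ,OY) at d=89/4; branch lengths NZ→13/8, OY→85/8; new cluster NOYZ
final tree: ((N:19/2,Z:19/2):13/8,(O:1/2,Y:1/2):85/8)
total length: 129/4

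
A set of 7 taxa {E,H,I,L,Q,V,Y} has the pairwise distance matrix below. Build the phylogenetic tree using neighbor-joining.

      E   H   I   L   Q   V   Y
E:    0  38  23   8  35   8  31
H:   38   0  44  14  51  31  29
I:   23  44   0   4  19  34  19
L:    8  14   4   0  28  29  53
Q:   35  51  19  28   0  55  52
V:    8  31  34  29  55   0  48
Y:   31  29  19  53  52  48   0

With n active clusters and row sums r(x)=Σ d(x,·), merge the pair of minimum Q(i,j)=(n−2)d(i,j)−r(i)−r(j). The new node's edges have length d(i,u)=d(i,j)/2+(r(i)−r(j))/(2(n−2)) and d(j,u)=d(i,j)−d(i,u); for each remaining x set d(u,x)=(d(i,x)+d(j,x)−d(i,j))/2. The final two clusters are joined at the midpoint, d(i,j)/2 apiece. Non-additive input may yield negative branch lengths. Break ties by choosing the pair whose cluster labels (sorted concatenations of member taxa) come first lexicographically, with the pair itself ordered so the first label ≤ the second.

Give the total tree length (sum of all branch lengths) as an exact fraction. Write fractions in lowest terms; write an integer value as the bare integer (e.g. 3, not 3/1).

1. join E+V (d=8, Q=-308) ⇒ EV; edges |E|=-11/5, |V|=51/5
  updated: d(EV,H)=61/2, d(EV,I)=49/2, d(EV,L)=29/2, d(EV,Q)=41, d(EV,Y)=71/2
2. join H+Y (d=29, Q=-241) ⇒ HY; edges |H|=12, |Y|=17
  updated: d(EV,HY)=37/2, d(HY,I)=17, d(HY,L)=19, d(HY,Q)=37
3. join EV+HY (d=37/2, Q=-269/2) ⇒ EHVY; edges |EV|=125/12, |HY|=97/12
  updated: d(EHVY,I)=23/2, d(EHVY,L)=15/2, d(EHVY,Q)=119/4
4. join EHVY+L (d=15/2, Q=-293/4) ⇒ EHLVY; edges |EHVY|=97/16, |L|=23/16
  updated: d(EHLVY,I)=4, d(EHLVY,Q)=201/8
5. join EHLVY+I (d=4, Q=-385/8) ⇒ EHILVY; edges |EHLVY|=81/16, |I|=-17/16
  updated: d(EHILVY,Q)=321/16
6. join EHILVY+Q (d=321/16) ⇒ EHILQVY; edges |EHILVY|=321/32, |Q|=321/32
final tree: (((((E:-11/5,V:51/5):125/12,(H:12,Y:17):97/12):97/16,L:23/16):81/16,I:-17/16):321/32,Q:321/32)
total length: 1393/16

1393/16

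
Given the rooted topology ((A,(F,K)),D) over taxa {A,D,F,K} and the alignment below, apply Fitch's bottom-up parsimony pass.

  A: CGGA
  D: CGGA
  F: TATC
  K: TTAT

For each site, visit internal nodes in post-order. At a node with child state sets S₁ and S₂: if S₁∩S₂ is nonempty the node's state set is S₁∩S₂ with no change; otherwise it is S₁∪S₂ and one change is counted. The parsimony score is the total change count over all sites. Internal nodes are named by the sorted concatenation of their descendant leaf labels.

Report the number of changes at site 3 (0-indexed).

site 0, node FK: F={T} ∩ K={T} → {T} (+0)
site 0, node AFK: A={C} ∪ FK={T} → {C,T} (+1)
site 0, node ADFK: AFK={C,T} ∩ D={C} → {C} (+0)
site 1, node FK: F={A} ∪ K={T} → {A,T} (+1)
site 1, node AFK: A={G} ∪ FK={A,T} → {A,G,T} (+1)
site 1, node ADFK: AFK={A,G,T} ∩ D={G} → {G} (+0)
site 2, node FK: F={T} ∪ K={A} → {A,T} (+1)
site 2, node AFK: A={G} ∪ FK={A,T} → {A,G,T} (+1)
site 2, node ADFK: AFK={A,G,T} ∩ D={G} → {G} (+0)
site 3, node FK: F={C} ∪ K={T} → {C,T} (+1)
site 3, node AFK: A={A} ∪ FK={C,T} → {A,C,T} (+1)
site 3, node ADFK: AFK={A,C,T} ∩ D={A} → {A} (+0)
per-site changes: [1, 2, 2, 2]; total = 7

2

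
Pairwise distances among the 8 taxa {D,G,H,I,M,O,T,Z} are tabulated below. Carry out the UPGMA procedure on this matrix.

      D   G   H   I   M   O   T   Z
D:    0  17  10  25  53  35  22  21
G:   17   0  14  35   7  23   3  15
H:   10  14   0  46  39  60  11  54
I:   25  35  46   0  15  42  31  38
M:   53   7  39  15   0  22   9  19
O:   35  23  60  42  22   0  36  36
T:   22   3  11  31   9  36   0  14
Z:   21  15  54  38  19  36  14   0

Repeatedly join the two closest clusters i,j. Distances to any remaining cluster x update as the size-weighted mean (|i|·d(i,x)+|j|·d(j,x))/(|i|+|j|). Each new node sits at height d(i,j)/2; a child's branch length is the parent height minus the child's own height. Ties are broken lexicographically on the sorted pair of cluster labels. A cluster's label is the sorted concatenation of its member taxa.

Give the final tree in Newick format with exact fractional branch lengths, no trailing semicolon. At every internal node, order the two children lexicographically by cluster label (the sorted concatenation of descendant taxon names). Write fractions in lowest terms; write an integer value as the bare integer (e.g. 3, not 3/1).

((((D:5,H:5):151/16,(((G:3/2,T:3/2):5/2,M:4):4,Z:8):103/16):67/48,I:95/6):97/42,O:127/7)

step 1: merge (G,T) at d=3; branch lengths G→3/2, T→3/2; new cluster GT
  updated: d(D,GT)=39/2, d(GT,H)=25/2, d(GT,I)=33, d(GT,M)=8, d(GT,O)=59/2, d(GT,Z)=29/2
step 2: merge (GT,M) at d=8; branch lengths GT→5/2, M→4; new cluster GMT
  updated: d(D,GMT)=92/3, d(GMT,H)=64/3, d(GMT,I)=27, d(GMT,O)=27, d(GMT,Z)=16
step 3: merge (D,H) at d=10; branch lengths D→5, H→5; new cluster DH
  updated: d(DH,GMT)=26, d(DH,I)=71/2, d(DH,O)=95/2, d(DH,Z)=75/2
step 4: merge (GMT,Z) at d=16; branch lengths GMT→4, Z→8; new cluster GMTZ
  updated: d(DH,GMTZ)=231/8, d(GMTZ,I)=119/4, d(GMTZ,O)=117/4
step 5: merge (DH,GMTZ) at d=231/8; branch lengths DH→151/16, GMTZ→103/16; new cluster DGHMTZ
  updated: d(DGHMTZ,I)=95/3, d(DGHMTZ,O)=106/3
step 6: merge (DGHMTZ,I) at d=95/3; branch lengths DGHMTZ→67/48, I→95/6; new cluster DGHIMTZ
  updated: d(DGHIMTZ,O)=254/7
step 7: merge (DGHIMTZ,O) at d=254/7; branch lengths DGHIMTZ→97/42, O→127/7; new cluster DGHIMOTZ
final tree: ((((D:5,H:5):151/16,(((G:3/2,T:3/2):5/2,M:4):4,Z:8):103/16):67/48,I:95/6):97/42,O:127/7)
total length: 28579/336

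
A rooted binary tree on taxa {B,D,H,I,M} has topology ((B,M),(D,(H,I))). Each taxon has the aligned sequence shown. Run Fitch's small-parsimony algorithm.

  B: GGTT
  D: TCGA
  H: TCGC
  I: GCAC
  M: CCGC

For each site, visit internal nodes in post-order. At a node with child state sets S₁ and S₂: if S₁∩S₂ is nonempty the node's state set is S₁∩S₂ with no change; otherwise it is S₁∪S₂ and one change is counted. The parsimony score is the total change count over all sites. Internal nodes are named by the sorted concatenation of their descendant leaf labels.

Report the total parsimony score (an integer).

site 0, node BM: B={G} ∪ M={C} → {C,G} (+1)
site 0, node HI: H={T} ∪ I={G} → {G,T} (+1)
site 0, node DHI: D={T} ∩ HI={G,T} → {T} (+0)
site 0, node BDHIM: BM={C,G} ∪ DHI={T} → {C,G,T} (+1)
site 1, node BM: B={G} ∪ M={C} → {C,G} (+1)
site 1, node HI: H={C} ∩ I={C} → {C} (+0)
site 1, node DHI: D={C} ∩ HI={C} → {C} (+0)
site 1, node BDHIM: BM={C,G} ∩ DHI={C} → {C} (+0)
site 2, node BM: B={T} ∪ M={G} → {G,T} (+1)
site 2, node HI: H={G} ∪ I={A} → {A,G} (+1)
site 2, node DHI: D={G} ∩ HI={A,G} → {G} (+0)
site 2, node BDHIM: BM={G,T} ∩ DHI={G} → {G} (+0)
site 3, node BM: B={T} ∪ M={C} → {C,T} (+1)
site 3, node HI: H={C} ∩ I={C} → {C} (+0)
site 3, node DHI: D={A} ∪ HI={C} → {A,C} (+1)
site 3, node BDHIM: BM={C,T} ∩ DHI={A,C} → {C} (+0)
per-site changes: [3, 1, 2, 2]; total = 8

8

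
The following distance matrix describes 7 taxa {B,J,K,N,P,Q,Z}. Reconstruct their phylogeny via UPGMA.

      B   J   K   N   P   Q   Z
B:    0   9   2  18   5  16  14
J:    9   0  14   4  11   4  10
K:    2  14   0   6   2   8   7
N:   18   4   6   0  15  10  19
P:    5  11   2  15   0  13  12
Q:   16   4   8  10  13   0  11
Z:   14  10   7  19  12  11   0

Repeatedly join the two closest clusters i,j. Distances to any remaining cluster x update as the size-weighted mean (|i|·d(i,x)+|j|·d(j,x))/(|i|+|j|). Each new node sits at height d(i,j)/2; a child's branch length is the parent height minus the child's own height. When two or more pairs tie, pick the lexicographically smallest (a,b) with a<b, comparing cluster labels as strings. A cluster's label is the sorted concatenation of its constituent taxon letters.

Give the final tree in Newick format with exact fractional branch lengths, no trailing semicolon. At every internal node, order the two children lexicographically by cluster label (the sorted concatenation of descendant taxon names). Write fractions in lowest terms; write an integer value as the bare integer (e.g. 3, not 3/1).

((((B:1,K:1):3/4,P:7/4):15/4,Z:11/2):3/4,((J:2,N:2):3/2,Q:7/2):11/4)

iteration 1: select B,K (d=2); attach at lengths (1, 1); label the merged cluster BK
  updated: d(BK,J)=23/2, d(BK,N)=12, d(BK,P)=7/2, d(BK,Q)=12, d(BK,Z)=21/2
iteration 2: select BK,P (d=7/2); attach at lengths (3/4, 7/4); label the merged cluster BKP
  updated: d(BKP,J)=34/3, d(BKP,N)=13, d(BKP,Q)=37/3, d(BKP,Z)=11
iteration 3: select J,N (d=4); attach at lengths (2, 2); label the merged cluster JN
  updated: d(BKP,JN)=73/6, d(JN,Q)=7, d(JN,Z)=29/2
iteration 4: select JN,Q (d=7); attach at lengths (3/2, 7/2); label the merged cluster JNQ
  updated: d(BKP,JNQ)=110/9, d(JNQ,Z)=40/3
iteration 5: select BKP,Z (d=11); attach at lengths (15/4, 11/2); label the merged cluster BKPZ
  updated: d(BKPZ,JNQ)=25/2
iteration 6: select BKPZ,JNQ (d=25/2); attach at lengths (3/4, 11/4); label the merged cluster BJKNPQZ
final tree: ((((B:1,K:1):3/4,P:7/4):15/4,Z:11/2):3/4,((J:2,N:2):3/2,Q:7/2):11/4)
total length: 105/4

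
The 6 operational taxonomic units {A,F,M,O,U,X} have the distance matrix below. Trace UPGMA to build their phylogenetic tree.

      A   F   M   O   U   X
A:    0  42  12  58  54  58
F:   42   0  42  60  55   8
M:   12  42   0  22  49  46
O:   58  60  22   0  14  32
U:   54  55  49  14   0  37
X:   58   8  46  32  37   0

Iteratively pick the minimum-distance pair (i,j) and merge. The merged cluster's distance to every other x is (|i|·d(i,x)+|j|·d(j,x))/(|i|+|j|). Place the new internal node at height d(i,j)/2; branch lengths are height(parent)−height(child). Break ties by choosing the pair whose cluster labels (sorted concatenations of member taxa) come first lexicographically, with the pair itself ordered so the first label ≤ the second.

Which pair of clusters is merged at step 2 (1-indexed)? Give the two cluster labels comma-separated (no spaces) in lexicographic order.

A,M

iteration 1: select F,X (d=8); attach at lengths (4, 4); label the merged cluster FX
  updated: d(A,FX)=50, d(FX,M)=44, d(FX,O)=46, d(FX,U)=46
iteration 2: select A,M (d=12); attach at lengths (6, 6); label the merged cluster AM
  updated: d(AM,FX)=47, d(AM,O)=40, d(AM,U)=103/2
iteration 3: select O,U (d=14); attach at lengths (7, 7); label the merged cluster OU
  updated: d(AM,OU)=183/4, d(FX,OU)=46
iteration 4: select AM,OU (d=183/4); attach at lengths (135/8, 127/8); label the merged cluster AMOU
  updated: d(AMOU,FX)=93/2
iteration 5: select AMOU,FX (d=93/2); attach at lengths (3/8, 77/4); label the merged cluster AFMOUX
final tree: (((A:6,M:6):135/8,(O:7,U:7):127/8):3/8,(F:4,X:4):77/4)
total length: 691/8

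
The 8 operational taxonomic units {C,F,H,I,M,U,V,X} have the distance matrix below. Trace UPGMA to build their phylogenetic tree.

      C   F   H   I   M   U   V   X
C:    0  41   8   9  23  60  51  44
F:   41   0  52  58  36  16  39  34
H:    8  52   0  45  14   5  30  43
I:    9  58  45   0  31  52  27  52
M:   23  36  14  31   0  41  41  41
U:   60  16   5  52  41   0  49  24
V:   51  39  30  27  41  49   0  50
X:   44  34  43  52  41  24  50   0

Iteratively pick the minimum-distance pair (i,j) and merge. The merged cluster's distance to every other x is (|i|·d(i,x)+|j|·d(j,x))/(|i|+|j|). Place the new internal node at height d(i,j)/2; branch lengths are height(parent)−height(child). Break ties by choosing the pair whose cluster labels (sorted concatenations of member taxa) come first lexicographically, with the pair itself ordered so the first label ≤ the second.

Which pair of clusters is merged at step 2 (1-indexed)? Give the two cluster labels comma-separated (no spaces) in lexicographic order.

step 1: merge (H,U) at d=5; branch lengths H→5/2, U→5/2; new cluster HU
  updated: d(C,HU)=34, d(F,HU)=34, d(HU,I)=97/2, d(HU,M)=55/2, d(HU,V)=79/2, d(HU,X)=67/2
step 2: merge (C,I) at d=9; branch lengths C→9/2, I→9/2; new cluster CI
  updated: d(CI,F)=99/2, d(CI,HU)=165/4, d(CI,M)=27, d(CI,V)=39, d(CI,X)=48
step 3: merge (CI,M) at d=27; branch lengths CI→9, M→27/2; new cluster CIM
  updated: d(CIM,F)=45, d(CIM,HU)=110/3, d(CIM,V)=119/3, d(CIM,X)=137/3
step 4: merge (HU,X) at d=67/2; branch lengths HU→57/4, X→67/4; new cluster HUX
  updated: d(CIM,HUX)=119/3, d(F,HUX)=34, d(HUX,V)=43
step 5: merge (F,HUX) at d=34; branch lengths F→17, HUX→1/4; new cluster FHUX
  updated: d(CIM,FHUX)=41, d(FHUX,V)=42
step 6: merge (CIM,V) at d=119/3; branch lengths CIM→19/3, V→119/6; new cluster CIMV
  updated: d(CIMV,FHUX)=165/4
step 7: merge (CIMV,FHUX) at d=165/4; branch lengths CIMV→19/24, FHUX→29/8; new cluster CFHIMUVX
final tree: ((((C:9/2,I:9/2):9,M:27/2):19/3,V:119/6):19/24,(F:17,((H:5/2,U:5/2):57/4,X:67/4):1/4):29/8)
total length: 346/3

C,I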